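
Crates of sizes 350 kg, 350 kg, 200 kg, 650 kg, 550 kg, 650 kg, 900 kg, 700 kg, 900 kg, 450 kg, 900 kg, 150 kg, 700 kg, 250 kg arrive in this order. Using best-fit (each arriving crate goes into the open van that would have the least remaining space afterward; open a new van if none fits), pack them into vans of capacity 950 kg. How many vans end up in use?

  350 → van 1 (new)  [load 350/950]
  350 → van 1  [load 700/950]
  200 → van 1  [load 900/950]
  650 → van 2 (new)  [load 650/950]
  550 → van 3 (new)  [load 550/950]
  650 → van 4 (new)  [load 650/950]
  900 → van 5 (new)  [load 900/950]
  700 → van 6 (new)  [load 700/950]
  900 → van 7 (new)  [load 900/950]
  450 → van 8 (new)  [load 450/950]
  900 → van 9 (new)  [load 900/950]
  150 → van 6  [load 850/950]
  700 → van 10 (new)  [load 700/950]
  250 → van 10  [load 950/950]
10 vans opened.

10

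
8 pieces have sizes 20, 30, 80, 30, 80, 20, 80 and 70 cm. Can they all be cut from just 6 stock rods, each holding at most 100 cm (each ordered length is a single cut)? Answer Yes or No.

Yes

A valid assignment using 5 stock rods:
  stock rod 1: 80 + 20 = 100
  stock rod 2: 80 + 20 = 100
  stock rod 3: 80 = 80
  stock rod 4: 70 + 30 = 100
  stock rod 5: 30 = 30
That uses only 5 ≤ 6, so 6 stock rods are enough.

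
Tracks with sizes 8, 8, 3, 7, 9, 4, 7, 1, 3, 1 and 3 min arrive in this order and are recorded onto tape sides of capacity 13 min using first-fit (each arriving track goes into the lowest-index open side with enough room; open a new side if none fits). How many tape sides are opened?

5

  8 → side 1 (new)  [load 8/13]
  8 → side 2 (new)  [load 8/13]
  3 → side 1  [load 11/13]
  7 → side 3 (new)  [load 7/13]
  9 → side 4 (new)  [load 9/13]
  4 → side 2  [load 12/13]
  7 → side 5 (new)  [load 7/13]
  1 → side 1  [load 12/13]
  3 → side 3  [load 10/13]
  1 → side 1  [load 13/13]
  3 → side 3  [load 13/13]
5 tape sides opened.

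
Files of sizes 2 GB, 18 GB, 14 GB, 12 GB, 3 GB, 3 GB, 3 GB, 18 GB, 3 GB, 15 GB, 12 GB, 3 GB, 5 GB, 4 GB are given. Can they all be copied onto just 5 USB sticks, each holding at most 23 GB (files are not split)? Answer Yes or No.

No

Total = 115 GB; ⌈115/23⌉ = 5.
6 files each exceed half the capacity and cannot share a USB stick, forcing at least 6 USB sticks.
At least 6 USB sticks are required, but only 5 are allowed.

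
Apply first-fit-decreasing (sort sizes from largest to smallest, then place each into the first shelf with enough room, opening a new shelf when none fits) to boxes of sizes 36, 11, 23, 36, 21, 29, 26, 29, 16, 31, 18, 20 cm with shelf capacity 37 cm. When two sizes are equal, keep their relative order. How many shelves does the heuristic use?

Sorted descending: 36, 36, 31, 29, 29, 26, 23, 21, 20, 18, 16, 11.
  36 → shelf 1 (new)  [load 36/37]
  36 → shelf 2 (new)  [load 36/37]
  31 → shelf 3 (new)  [load 31/37]
  29 → shelf 4 (new)  [load 29/37]
  29 → shelf 5 (new)  [load 29/37]
  26 → shelf 6 (new)  [load 26/37]
  23 → shelf 7 (new)  [load 23/37]
  21 → shelf 8 (new)  [load 21/37]
  20 → shelf 9 (new)  [load 20/37]
  18 → shelf 10 (new)  [load 18/37]
  16 → shelf 8  [load 37/37]
  11 → shelf 6  [load 37/37]
10 shelves opened.

10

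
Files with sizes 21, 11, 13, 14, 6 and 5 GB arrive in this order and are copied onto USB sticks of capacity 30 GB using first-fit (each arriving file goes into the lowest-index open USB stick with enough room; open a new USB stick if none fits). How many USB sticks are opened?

  21 → USB stick 1 (new)  [load 21/30]
  11 → USB stick 2 (new)  [load 11/30]
  13 → USB stick 2  [load 24/30]
  14 → USB stick 3 (new)  [load 14/30]
  6 → USB stick 1  [load 27/30]
  5 → USB stick 2  [load 29/30]
3 USB sticks opened.

3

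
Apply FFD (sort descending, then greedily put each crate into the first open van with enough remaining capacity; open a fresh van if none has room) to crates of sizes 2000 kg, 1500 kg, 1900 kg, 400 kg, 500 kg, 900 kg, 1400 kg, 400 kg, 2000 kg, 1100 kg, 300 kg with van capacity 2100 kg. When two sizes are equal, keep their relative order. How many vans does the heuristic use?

Sorted descending: 2000, 2000, 1900, 1500, 1400, 1100, 900, 500, 400, 400, 300.
  2000 → van 1 (new)  [load 2000/2100]
  2000 → van 2 (new)  [load 2000/2100]
  1900 → van 3 (new)  [load 1900/2100]
  1500 → van 4 (new)  [load 1500/2100]
  1400 → van 5 (new)  [load 1400/2100]
  1100 → van 6 (new)  [load 1100/2100]
  900 → van 6  [load 2000/2100]
  500 → van 4  [load 2000/2100]
  400 → van 5  [load 1800/2100]
  400 → van 7 (new)  [load 400/2100]
  300 → van 5  [load 2100/2100]
7 vans opened.

7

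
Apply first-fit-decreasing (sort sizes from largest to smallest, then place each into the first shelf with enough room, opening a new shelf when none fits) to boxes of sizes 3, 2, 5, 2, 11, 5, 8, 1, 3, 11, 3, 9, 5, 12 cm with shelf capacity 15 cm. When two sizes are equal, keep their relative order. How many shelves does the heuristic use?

Sorted descending: 12, 11, 11, 9, 8, 5, 5, 5, 3, 3, 3, 2, 2, 1.
  12 → shelf 1 (new)  [load 12/15]
  11 → shelf 2 (new)  [load 11/15]
  11 → shelf 3 (new)  [load 11/15]
  9 → shelf 4 (new)  [load 9/15]
  8 → shelf 5 (new)  [load 8/15]
  5 → shelf 4  [load 14/15]
  5 → shelf 5  [load 13/15]
  5 → shelf 6 (new)  [load 5/15]
  3 → shelf 1  [load 15/15]
  3 → shelf 2  [load 14/15]
  3 → shelf 3  [load 14/15]
  2 → shelf 5  [load 15/15]
  2 → shelf 6  [load 7/15]
  1 → shelf 2  [load 15/15]
6 shelves opened.

6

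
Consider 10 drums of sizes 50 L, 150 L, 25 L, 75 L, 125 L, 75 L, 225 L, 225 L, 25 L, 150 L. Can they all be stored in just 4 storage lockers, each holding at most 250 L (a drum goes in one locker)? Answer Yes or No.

Total = 1125 L; ⌈1125/250⌉ = 5.
At least 5 storage lockers are required, but only 4 are allowed.

No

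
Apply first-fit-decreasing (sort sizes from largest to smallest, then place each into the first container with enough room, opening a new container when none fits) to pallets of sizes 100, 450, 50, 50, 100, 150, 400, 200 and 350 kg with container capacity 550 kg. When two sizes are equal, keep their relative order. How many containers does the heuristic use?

4

Sorted descending: 450, 400, 350, 200, 150, 100, 100, 50, 50.
  450 → container 1 (new)  [load 450/550]
  400 → container 2 (new)  [load 400/550]
  350 → container 3 (new)  [load 350/550]
  200 → container 3  [load 550/550]
  150 → container 2  [load 550/550]
  100 → container 1  [load 550/550]
  100 → container 4 (new)  [load 100/550]
  50 → container 4  [load 150/550]
  50 → container 4  [load 200/550]
4 containers opened.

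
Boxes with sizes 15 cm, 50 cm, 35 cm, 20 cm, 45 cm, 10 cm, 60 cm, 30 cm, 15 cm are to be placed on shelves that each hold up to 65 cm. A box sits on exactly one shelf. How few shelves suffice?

Total = 60 + 50 + 45 + 35 + 30 + 20 + 15 + 15 + 10 = 280 cm.
Lower bound: ⌈280/65⌉ = 5 shelves.
A packing using 5 shelves:
  shelf 1: 60 = 60
  shelf 2: 50 + 15 = 65
  shelf 3: 45 + 20 = 65
  shelf 4: 35 + 30 = 65
  shelf 5: 15 + 10 = 25
This matches the lower bound, so 5 is optimal.

5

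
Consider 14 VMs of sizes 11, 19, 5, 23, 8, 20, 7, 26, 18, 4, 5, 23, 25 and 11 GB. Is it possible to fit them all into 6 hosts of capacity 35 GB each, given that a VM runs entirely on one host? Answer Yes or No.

Total = 205 GB; ⌈205/35⌉ = 6.
7 VMs each exceed half the capacity and cannot share a host, forcing at least 7 hosts.
At least 7 hosts are required, but only 6 are allowed.

No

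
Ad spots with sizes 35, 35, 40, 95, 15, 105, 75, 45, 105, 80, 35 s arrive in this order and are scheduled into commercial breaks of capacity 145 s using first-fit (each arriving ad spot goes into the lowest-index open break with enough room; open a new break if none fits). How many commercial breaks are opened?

6

  35 → break 1 (new)  [load 35/145]
  35 → break 1  [load 70/145]
  40 → break 1  [load 110/145]
  95 → break 2 (new)  [load 95/145]
  15 → break 1  [load 125/145]
  105 → break 3 (new)  [load 105/145]
  75 → break 4 (new)  [load 75/145]
  45 → break 2  [load 140/145]
  105 → break 5 (new)  [load 105/145]
  80 → break 6 (new)  [load 80/145]
  35 → break 3  [load 140/145]
6 commercial breaks opened.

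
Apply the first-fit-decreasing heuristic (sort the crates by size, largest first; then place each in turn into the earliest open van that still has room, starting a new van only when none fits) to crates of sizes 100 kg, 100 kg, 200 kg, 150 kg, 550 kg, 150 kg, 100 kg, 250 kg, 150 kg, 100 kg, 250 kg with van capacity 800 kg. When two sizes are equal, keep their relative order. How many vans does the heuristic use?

Sorted descending: 550, 250, 250, 200, 150, 150, 150, 100, 100, 100, 100.
  550 → van 1 (new)  [load 550/800]
  250 → van 1  [load 800/800]
  250 → van 2 (new)  [load 250/800]
  200 → van 2  [load 450/800]
  150 → van 2  [load 600/800]
  150 → van 2  [load 750/800]
  150 → van 3 (new)  [load 150/800]
  100 → van 3  [load 250/800]
  100 → van 3  [load 350/800]
  100 → van 3  [load 450/800]
  100 → van 3  [load 550/800]
3 vans opened.

3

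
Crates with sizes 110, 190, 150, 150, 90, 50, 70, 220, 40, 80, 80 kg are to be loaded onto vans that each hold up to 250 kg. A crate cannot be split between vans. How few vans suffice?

Total = 220 + 190 + 150 + 150 + 110 + 90 + 80 + 80 + 70 + 50 + 40 = 1230 kg.
Lower bound: ⌈1230/250⌉ = 5 vans.
A packing using 6 vans:
  van 1: 220 = 220
  van 2: 190 + 50 = 240
  van 3: 150 + 90 = 240
  van 4: 150 + 80 = 230
  van 5: 110 + 80 + 40 = 230
  van 6: 70 = 70
No arrangement into 5 vans stays within capacity, so 6 is optimal.

6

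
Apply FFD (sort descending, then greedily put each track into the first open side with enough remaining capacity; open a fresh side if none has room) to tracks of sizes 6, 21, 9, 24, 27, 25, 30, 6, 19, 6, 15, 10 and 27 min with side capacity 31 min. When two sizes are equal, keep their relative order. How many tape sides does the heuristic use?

8

Sorted descending: 30, 27, 27, 25, 24, 21, 19, 15, 10, 9, 6, 6, 6.
  30 → side 1 (new)  [load 30/31]
  27 → side 2 (new)  [load 27/31]
  27 → side 3 (new)  [load 27/31]
  25 → side 4 (new)  [load 25/31]
  24 → side 5 (new)  [load 24/31]
  21 → side 6 (new)  [load 21/31]
  19 → side 7 (new)  [load 19/31]
  15 → side 8 (new)  [load 15/31]
  10 → side 6  [load 31/31]
  9 → side 7  [load 28/31]
  6 → side 4  [load 31/31]
  6 → side 5  [load 30/31]
  6 → side 8  [load 21/31]
8 tape sides opened.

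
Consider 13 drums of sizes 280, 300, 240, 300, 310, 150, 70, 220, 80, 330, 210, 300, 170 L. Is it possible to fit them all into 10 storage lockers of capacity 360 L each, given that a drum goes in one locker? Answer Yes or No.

A valid assignment using 10 storage lockers:
  locker 1: 330 = 330
  locker 2: 310 = 310
  locker 3: 300 = 300
  locker 4: 300 = 300
  locker 5: 300 = 300
  locker 6: 280 + 80 = 360
  locker 7: 240 + 70 = 310
  locker 8: 220 = 220
  locker 9: 210 + 150 = 360
  locker 10: 170 = 170
Every load is within 360 L, so 10 storage lockers suffice.

Yes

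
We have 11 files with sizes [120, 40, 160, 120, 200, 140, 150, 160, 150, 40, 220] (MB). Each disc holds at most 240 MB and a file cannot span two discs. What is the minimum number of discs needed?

8

Total = 220 + 200 + 160 + 160 + 150 + 150 + 140 + 120 + 120 + 40 + 40 = 1500 MB.
Lower bound: ⌈1500/240⌉ = 7 discs.
A packing using 8 discs:
  disc 1: 220 = 220
  disc 2: 200 + 40 = 240
  disc 3: 160 + 40 = 200
  disc 4: 160 = 160
  disc 5: 150 = 150
  disc 6: 150 = 150
  disc 7: 140 = 140
  disc 8: 120 + 120 = 240
No arrangement into 7 discs stays within capacity, so 8 is optimal.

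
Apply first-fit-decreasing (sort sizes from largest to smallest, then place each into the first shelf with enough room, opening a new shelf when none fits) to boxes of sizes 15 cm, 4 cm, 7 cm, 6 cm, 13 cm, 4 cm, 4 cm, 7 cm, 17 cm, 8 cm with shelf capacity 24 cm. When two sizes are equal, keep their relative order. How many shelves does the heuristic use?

4

Sorted descending: 17, 15, 13, 8, 7, 7, 6, 4, 4, 4.
  17 → shelf 1 (new)  [load 17/24]
  15 → shelf 2 (new)  [load 15/24]
  13 → shelf 3 (new)  [load 13/24]
  8 → shelf 2  [load 23/24]
  7 → shelf 1  [load 24/24]
  7 → shelf 3  [load 20/24]
  6 → shelf 4 (new)  [load 6/24]
  4 → shelf 3  [load 24/24]
  4 → shelf 4  [load 10/24]
  4 → shelf 4  [load 14/24]
4 shelves opened.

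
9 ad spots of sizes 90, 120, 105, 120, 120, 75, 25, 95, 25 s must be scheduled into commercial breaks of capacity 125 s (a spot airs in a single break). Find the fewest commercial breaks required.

7

Total = 120 + 120 + 120 + 105 + 95 + 90 + 75 + 25 + 25 = 775 s.
Lower bound: ⌈775/125⌉ = 7 commercial breaks.
A packing using 7 commercial breaks:
  break 1: 120 = 120
  break 2: 120 = 120
  break 3: 120 = 120
  break 4: 105 = 105
  break 5: 95 + 25 = 120
  break 6: 90 + 25 = 115
  break 7: 75 = 75
This matches the lower bound, so 7 is optimal.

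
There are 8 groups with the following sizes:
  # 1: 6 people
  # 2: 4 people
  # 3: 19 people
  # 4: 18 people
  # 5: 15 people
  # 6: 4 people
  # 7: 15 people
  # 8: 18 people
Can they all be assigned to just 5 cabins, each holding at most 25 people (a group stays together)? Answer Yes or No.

A valid assignment using 5 cabins:
  cabin 1: 19 + 6 = 25
  cabin 2: 18 + 4 = 22
  cabin 3: 18 + 4 = 22
  cabin 4: 15 = 15
  cabin 5: 15 = 15
Every load is within 25 people, so 5 cabins suffice.

Yes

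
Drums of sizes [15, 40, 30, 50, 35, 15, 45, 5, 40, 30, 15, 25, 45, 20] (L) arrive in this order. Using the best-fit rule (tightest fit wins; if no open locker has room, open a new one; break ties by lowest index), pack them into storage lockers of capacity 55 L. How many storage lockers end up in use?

  15 → locker 1 (new)  [load 15/55]
  40 → locker 1  [load 55/55]
  30 → locker 2 (new)  [load 30/55]
  50 → locker 3 (new)  [load 50/55]
  35 → locker 4 (new)  [load 35/55]
  15 → locker 4  [load 50/55]
  45 → locker 5 (new)  [load 45/55]
  5 → locker 3  [load 55/55]
  40 → locker 6 (new)  [load 40/55]
  30 → locker 7 (new)  [load 30/55]
  15 → locker 6  [load 55/55]
  25 → locker 2  [load 55/55]
  45 → locker 8 (new)  [load 45/55]
  20 → locker 7  [load 50/55]
8 storage lockers opened.

8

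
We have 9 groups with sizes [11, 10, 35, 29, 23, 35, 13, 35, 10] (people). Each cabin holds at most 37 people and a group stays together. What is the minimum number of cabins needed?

Total = 35 + 35 + 35 + 29 + 23 + 13 + 11 + 10 + 10 = 201 people.
Lower bound: ⌈201/37⌉ = 6 cabins.
A packing using 6 cabins:
  cabin 1: 35 = 35
  cabin 2: 35 = 35
  cabin 3: 35 = 35
  cabin 4: 29 = 29
  cabin 5: 23 + 13 = 36
  cabin 6: 11 + 10 + 10 = 31
This matches the lower bound, so 6 is optimal.

6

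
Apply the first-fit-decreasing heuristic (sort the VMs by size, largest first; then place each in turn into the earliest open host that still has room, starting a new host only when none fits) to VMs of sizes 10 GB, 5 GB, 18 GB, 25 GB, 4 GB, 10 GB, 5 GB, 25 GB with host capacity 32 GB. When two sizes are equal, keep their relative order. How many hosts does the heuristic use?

4

Sorted descending: 25, 25, 18, 10, 10, 5, 5, 4.
  25 → host 1 (new)  [load 25/32]
  25 → host 2 (new)  [load 25/32]
  18 → host 3 (new)  [load 18/32]
  10 → host 3  [load 28/32]
  10 → host 4 (new)  [load 10/32]
  5 → host 1  [load 30/32]
  5 → host 2  [load 30/32]
  4 → host 3  [load 32/32]
4 hosts opened.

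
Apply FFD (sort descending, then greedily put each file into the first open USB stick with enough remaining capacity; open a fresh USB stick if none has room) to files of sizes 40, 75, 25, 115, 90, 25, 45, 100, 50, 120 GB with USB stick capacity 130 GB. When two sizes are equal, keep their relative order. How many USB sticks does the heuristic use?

6

Sorted descending: 120, 115, 100, 90, 75, 50, 45, 40, 25, 25.
  120 → USB stick 1 (new)  [load 120/130]
  115 → USB stick 2 (new)  [load 115/130]
  100 → USB stick 3 (new)  [load 100/130]
  90 → USB stick 4 (new)  [load 90/130]
  75 → USB stick 5 (new)  [load 75/130]
  50 → USB stick 5  [load 125/130]
  45 → USB stick 6 (new)  [load 45/130]
  40 → USB stick 4  [load 130/130]
  25 → USB stick 3  [load 125/130]
  25 → USB stick 6  [load 70/130]
6 USB sticks opened.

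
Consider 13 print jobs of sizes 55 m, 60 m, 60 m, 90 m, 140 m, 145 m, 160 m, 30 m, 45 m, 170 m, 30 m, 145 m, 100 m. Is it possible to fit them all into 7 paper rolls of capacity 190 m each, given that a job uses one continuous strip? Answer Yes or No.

Yes

A valid assignment using 7 paper rolls:
  roll 1: 170 = 170
  roll 2: 160 + 30 = 190
  roll 3: 145 + 45 = 190
  roll 4: 145 + 30 = 175
  roll 5: 140 = 140
  roll 6: 100 + 90 = 190
  roll 7: 60 + 60 + 55 = 175
Every load is within 190 m, so 7 paper rolls suffice.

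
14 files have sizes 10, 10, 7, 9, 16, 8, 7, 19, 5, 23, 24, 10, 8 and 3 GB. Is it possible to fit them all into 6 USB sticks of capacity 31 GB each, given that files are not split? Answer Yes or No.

Yes

A valid assignment using 6 USB sticks:
  USB stick 1: 24 + 7 = 31
  USB stick 2: 23 + 8 = 31
  USB stick 3: 19 + 10 = 29
  USB stick 4: 16 + 10 + 5 = 31
  USB stick 5: 10 + 9 + 8 + 3 = 30
  USB stick 6: 7 = 7
Every load is within 31 GB, so 6 USB sticks suffice.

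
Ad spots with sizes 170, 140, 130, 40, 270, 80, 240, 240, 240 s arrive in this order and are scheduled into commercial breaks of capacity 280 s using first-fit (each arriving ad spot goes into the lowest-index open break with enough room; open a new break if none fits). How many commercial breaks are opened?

  170 → break 1 (new)  [load 170/280]
  140 → break 2 (new)  [load 140/280]
  130 → break 2  [load 270/280]
  40 → break 1  [load 210/280]
  270 → break 3 (new)  [load 270/280]
  80 → break 4 (new)  [load 80/280]
  240 → break 5 (new)  [load 240/280]
  240 → break 6 (new)  [load 240/280]
  240 → break 7 (new)  [load 240/280]
7 commercial breaks opened.

7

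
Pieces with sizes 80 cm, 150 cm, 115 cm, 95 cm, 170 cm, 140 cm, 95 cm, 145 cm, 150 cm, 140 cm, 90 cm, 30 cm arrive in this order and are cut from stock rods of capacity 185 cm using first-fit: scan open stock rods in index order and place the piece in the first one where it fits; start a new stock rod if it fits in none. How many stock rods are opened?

9

  80 → stock rod 1 (new)  [load 80/185]
  150 → stock rod 2 (new)  [load 150/185]
  115 → stock rod 3 (new)  [load 115/185]
  95 → stock rod 1  [load 175/185]
  170 → stock rod 4 (new)  [load 170/185]
  140 → stock rod 5 (new)  [load 140/185]
  95 → stock rod 6 (new)  [load 95/185]
  145 → stock rod 7 (new)  [load 145/185]
  150 → stock rod 8 (new)  [load 150/185]
  140 → stock rod 9 (new)  [load 140/185]
  90 → stock rod 6  [load 185/185]
  30 → stock rod 2  [load 180/185]
9 stock rods opened.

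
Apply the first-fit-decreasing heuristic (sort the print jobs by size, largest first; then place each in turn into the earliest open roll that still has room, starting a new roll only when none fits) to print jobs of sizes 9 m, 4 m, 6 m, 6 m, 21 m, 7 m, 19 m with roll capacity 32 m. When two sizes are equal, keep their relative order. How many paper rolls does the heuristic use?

3

Sorted descending: 21, 19, 9, 7, 6, 6, 4.
  21 → roll 1 (new)  [load 21/32]
  19 → roll 2 (new)  [load 19/32]
  9 → roll 1  [load 30/32]
  7 → roll 2  [load 26/32]
  6 → roll 2  [load 32/32]
  6 → roll 3 (new)  [load 6/32]
  4 → roll 3  [load 10/32]
3 paper rolls opened.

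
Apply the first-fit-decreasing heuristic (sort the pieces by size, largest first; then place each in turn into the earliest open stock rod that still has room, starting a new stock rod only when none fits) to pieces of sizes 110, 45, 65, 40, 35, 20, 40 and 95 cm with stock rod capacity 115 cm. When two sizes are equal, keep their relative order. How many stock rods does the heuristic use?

4

Sorted descending: 110, 95, 65, 45, 40, 40, 35, 20.
  110 → stock rod 1 (new)  [load 110/115]
  95 → stock rod 2 (new)  [load 95/115]
  65 → stock rod 3 (new)  [load 65/115]
  45 → stock rod 3  [load 110/115]
  40 → stock rod 4 (new)  [load 40/115]
  40 → stock rod 4  [load 80/115]
  35 → stock rod 4  [load 115/115]
  20 → stock rod 2  [load 115/115]
4 stock rods opened.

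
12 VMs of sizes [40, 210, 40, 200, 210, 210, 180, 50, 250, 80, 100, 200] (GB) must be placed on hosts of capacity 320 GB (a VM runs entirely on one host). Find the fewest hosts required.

7

Total = 250 + 210 + 210 + 210 + 200 + 200 + 180 + 100 + 80 + 50 + 40 + 40 = 1770 GB.
Lower bound: ⌈1770/320⌉ = 6 hosts.
Also, 7 VMs each exceed 160 GB, and no two of those can share a host, so at least 7 hosts are needed.
A packing using 7 hosts:
  host 1: 250 + 50 = 300
  host 2: 210 + 100 = 310
  host 3: 210 + 80 = 290
  host 4: 210 + 40 + 40 = 290
  host 5: 200 = 200
  host 6: 200 = 200
  host 7: 180 = 180
This matches the lower bound, so 7 is optimal.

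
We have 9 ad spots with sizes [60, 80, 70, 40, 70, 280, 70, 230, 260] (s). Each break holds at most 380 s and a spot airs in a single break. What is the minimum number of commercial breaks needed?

4

Total = 280 + 260 + 230 + 80 + 70 + 70 + 70 + 60 + 40 = 1160 s.
Lower bound: ⌈1160/380⌉ = 4 commercial breaks.
A packing using 4 commercial breaks:
  break 1: 280 + 80 = 360
  break 2: 260 + 70 + 40 = 370
  break 3: 230 + 70 + 70 = 370
  break 4: 60 = 60
This matches the lower bound, so 4 is optimal.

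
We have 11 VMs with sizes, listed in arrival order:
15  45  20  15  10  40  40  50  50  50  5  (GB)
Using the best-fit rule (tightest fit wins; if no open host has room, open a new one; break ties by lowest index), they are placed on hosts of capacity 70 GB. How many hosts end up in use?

7

  15 → host 1 (new)  [load 15/70]
  45 → host 1  [load 60/70]
  20 → host 2 (new)  [load 20/70]
  15 → host 2  [load 35/70]
  10 → host 1  [load 70/70]
  40 → host 3 (new)  [load 40/70]
  40 → host 4 (new)  [load 40/70]
  50 → host 5 (new)  [load 50/70]
  50 → host 6 (new)  [load 50/70]
  50 → host 7 (new)  [load 50/70]
  5 → host 5  [load 55/70]
7 hosts opened.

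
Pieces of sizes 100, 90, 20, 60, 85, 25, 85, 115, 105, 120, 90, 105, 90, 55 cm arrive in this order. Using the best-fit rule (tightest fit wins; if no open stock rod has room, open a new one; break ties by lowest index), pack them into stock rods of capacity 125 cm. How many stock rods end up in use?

11

  100 → stock rod 1 (new)  [load 100/125]
  90 → stock rod 2 (new)  [load 90/125]
  20 → stock rod 1  [load 120/125]
  60 → stock rod 3 (new)  [load 60/125]
  85 → stock rod 4 (new)  [load 85/125]
  25 → stock rod 2  [load 115/125]
  85 → stock rod 5 (new)  [load 85/125]
  115 → stock rod 6 (new)  [load 115/125]
  105 → stock rod 7 (new)  [load 105/125]
  120 → stock rod 8 (new)  [load 120/125]
  90 → stock rod 9 (new)  [load 90/125]
  105 → stock rod 10 (new)  [load 105/125]
  90 → stock rod 11 (new)  [load 90/125]
  55 → stock rod 3  [load 115/125]
11 stock rods opened.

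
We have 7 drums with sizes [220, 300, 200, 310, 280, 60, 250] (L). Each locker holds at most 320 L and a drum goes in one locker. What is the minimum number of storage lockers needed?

Total = 310 + 300 + 280 + 250 + 220 + 200 + 60 = 1620 L.
Lower bound: ⌈1620/320⌉ = 6 storage lockers.
A packing using 6 storage lockers:
  locker 1: 310 = 310
  locker 2: 300 = 300
  locker 3: 280 = 280
  locker 4: 250 + 60 = 310
  locker 5: 220 = 220
  locker 6: 200 = 200
This matches the lower bound, so 6 is optimal.

6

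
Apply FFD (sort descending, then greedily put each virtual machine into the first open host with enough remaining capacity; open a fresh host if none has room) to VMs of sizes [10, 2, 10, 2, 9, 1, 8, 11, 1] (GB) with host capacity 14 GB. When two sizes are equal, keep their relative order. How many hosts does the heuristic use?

Sorted descending: 11, 10, 10, 9, 8, 2, 2, 1, 1.
  11 → host 1 (new)  [load 11/14]
  10 → host 2 (new)  [load 10/14]
  10 → host 3 (new)  [load 10/14]
  9 → host 4 (new)  [load 9/14]
  8 → host 5 (new)  [load 8/14]
  2 → host 1  [load 13/14]
  2 → host 2  [load 12/14]
  1 → host 1  [load 14/14]
  1 → host 2  [load 13/14]
5 hosts opened.

5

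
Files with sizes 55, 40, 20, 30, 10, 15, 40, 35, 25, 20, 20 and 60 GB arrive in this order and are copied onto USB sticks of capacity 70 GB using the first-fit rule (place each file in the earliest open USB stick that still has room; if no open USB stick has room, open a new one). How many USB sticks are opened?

  55 → USB stick 1 (new)  [load 55/70]
  40 → USB stick 2 (new)  [load 40/70]
  20 → USB stick 2  [load 60/70]
  30 → USB stick 3 (new)  [load 30/70]
  10 → USB stick 1  [load 65/70]
  15 → USB stick 3  [load 45/70]
  40 → USB stick 4 (new)  [load 40/70]
  35 → USB stick 5 (new)  [load 35/70]
  25 → USB stick 3  [load 70/70]
  20 → USB stick 4  [load 60/70]
  20 → USB stick 5  [load 55/70]
  60 → USB stick 6 (new)  [load 60/70]
6 USB sticks opened.

6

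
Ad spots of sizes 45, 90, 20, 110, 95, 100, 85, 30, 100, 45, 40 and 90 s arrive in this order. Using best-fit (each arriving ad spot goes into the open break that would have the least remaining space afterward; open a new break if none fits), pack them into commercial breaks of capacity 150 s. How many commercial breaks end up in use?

  45 → break 1 (new)  [load 45/150]
  90 → break 1  [load 135/150]
  20 → break 2 (new)  [load 20/150]
  110 → break 2  [load 130/150]
  95 → break 3 (new)  [load 95/150]
  100 → break 4 (new)  [load 100/150]
  85 → break 5 (new)  [load 85/150]
  30 → break 4  [load 130/150]
  100 → break 6 (new)  [load 100/150]
  45 → break 6  [load 145/150]
  40 → break 3  [load 135/150]
  90 → break 7 (new)  [load 90/150]
7 commercial breaks opened.

7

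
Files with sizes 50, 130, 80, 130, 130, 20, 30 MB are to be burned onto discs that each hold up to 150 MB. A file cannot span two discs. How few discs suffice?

5

Total = 130 + 130 + 130 + 80 + 50 + 30 + 20 = 570 MB.
Lower bound: ⌈570/150⌉ = 4 discs.
A packing using 5 discs:
  disc 1: 130 + 20 = 150
  disc 2: 130 = 130
  disc 3: 130 = 130
  disc 4: 80 + 50 = 130
  disc 5: 30 = 30
No arrangement into 4 discs stays within capacity, so 5 is optimal.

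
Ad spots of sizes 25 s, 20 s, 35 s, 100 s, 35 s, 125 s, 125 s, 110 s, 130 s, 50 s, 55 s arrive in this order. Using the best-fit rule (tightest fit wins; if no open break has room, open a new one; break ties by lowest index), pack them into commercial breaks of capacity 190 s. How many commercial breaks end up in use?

5

  25 → break 1 (new)  [load 25/190]
  20 → break 1  [load 45/190]
  35 → break 1  [load 80/190]
  100 → break 1  [load 180/190]
  35 → break 2 (new)  [load 35/190]
  125 → break 2  [load 160/190]
  125 → break 3 (new)  [load 125/190]
  110 → break 4 (new)  [load 110/190]
  130 → break 5 (new)  [load 130/190]
  50 → break 5  [load 180/190]
  55 → break 3  [load 180/190]
5 commercial breaks opened.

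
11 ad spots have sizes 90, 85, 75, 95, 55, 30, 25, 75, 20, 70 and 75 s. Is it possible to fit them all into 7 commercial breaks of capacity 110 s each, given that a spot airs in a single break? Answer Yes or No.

Total = 695 s; ⌈695/110⌉ = 7.
The bound of 7 does not rule out 7, but exhaustive search shows no assignment into 7 commercial breaks of capacity 110 s exists — the minimum is 8.

No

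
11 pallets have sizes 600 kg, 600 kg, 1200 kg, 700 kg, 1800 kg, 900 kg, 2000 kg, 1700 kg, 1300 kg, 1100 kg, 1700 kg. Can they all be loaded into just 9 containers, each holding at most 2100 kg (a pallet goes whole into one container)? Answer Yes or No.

Yes

A valid assignment using 8 containers:
  container 1: 2000 = 2000
  container 2: 1800 = 1800
  container 3: 1700 = 1700
  container 4: 1700 = 1700
  container 5: 1300 + 700 = 2000
  container 6: 1200 + 900 = 2100
  container 7: 1100 + 600 = 1700
  container 8: 600 = 600
That uses only 8 ≤ 9, so 9 containers are enough.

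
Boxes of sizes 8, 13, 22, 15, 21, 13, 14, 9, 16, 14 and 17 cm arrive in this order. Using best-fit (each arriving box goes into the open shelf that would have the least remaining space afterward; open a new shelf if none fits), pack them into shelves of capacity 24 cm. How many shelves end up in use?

9

  8 → shelf 1 (new)  [load 8/24]
  13 → shelf 1  [load 21/24]
  22 → shelf 2 (new)  [load 22/24]
  15 → shelf 3 (new)  [load 15/24]
  21 → shelf 4 (new)  [load 21/24]
  13 → shelf 5 (new)  [load 13/24]
  14 → shelf 6 (new)  [load 14/24]
  9 → shelf 3  [load 24/24]
  16 → shelf 7 (new)  [load 16/24]
  14 → shelf 8 (new)  [load 14/24]
  17 → shelf 9 (new)  [load 17/24]
9 shelves opened.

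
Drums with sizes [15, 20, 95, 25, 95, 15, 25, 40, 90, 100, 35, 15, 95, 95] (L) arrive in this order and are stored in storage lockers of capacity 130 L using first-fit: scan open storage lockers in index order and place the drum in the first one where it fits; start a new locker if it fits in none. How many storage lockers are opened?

7

  15 → locker 1 (new)  [load 15/130]
  20 → locker 1  [load 35/130]
  95 → locker 1  [load 130/130]
  25 → locker 2 (new)  [load 25/130]
  95 → locker 2  [load 120/130]
  15 → locker 3 (new)  [load 15/130]
  25 → locker 3  [load 40/130]
  40 → locker 3  [load 80/130]
  90 → locker 4 (new)  [load 90/130]
  100 → locker 5 (new)  [load 100/130]
  35 → locker 3  [load 115/130]
  15 → locker 3  [load 130/130]
  95 → locker 6 (new)  [load 95/130]
  95 → locker 7 (new)  [load 95/130]
7 storage lockers opened.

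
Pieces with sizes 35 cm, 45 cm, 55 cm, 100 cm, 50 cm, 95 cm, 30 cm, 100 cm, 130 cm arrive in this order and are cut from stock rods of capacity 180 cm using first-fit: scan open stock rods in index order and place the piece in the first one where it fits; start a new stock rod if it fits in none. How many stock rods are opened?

5

  35 → stock rod 1 (new)  [load 35/180]
  45 → stock rod 1  [load 80/180]
  55 → stock rod 1  [load 135/180]
  100 → stock rod 2 (new)  [load 100/180]
  50 → stock rod 2  [load 150/180]
  95 → stock rod 3 (new)  [load 95/180]
  30 → stock rod 1  [load 165/180]
  100 → stock rod 4 (new)  [load 100/180]
  130 → stock rod 5 (new)  [load 130/180]
5 stock rods opened.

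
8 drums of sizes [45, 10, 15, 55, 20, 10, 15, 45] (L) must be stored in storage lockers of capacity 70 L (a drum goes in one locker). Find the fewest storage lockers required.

Total = 55 + 45 + 45 + 20 + 15 + 15 + 10 + 10 = 215 L.
Lower bound: ⌈215/70⌉ = 4 storage lockers.
A packing using 4 storage lockers:
  locker 1: 55 + 15 = 70
  locker 2: 45 + 20 = 65
  locker 3: 45 + 15 + 10 = 70
  locker 4: 10 = 10
This matches the lower bound, so 4 is optimal.

4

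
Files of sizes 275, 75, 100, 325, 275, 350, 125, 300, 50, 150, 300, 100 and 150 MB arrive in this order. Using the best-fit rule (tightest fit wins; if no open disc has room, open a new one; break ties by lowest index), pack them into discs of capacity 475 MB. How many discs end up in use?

  275 → disc 1 (new)  [load 275/475]
  75 → disc 1  [load 350/475]
  100 → disc 1  [load 450/475]
  325 → disc 2 (new)  [load 325/475]
  275 → disc 3 (new)  [load 275/475]
  350 → disc 4 (new)  [load 350/475]
  125 → disc 4  [load 475/475]
  300 → disc 5 (new)  [load 300/475]
  50 → disc 2  [load 375/475]
  150 → disc 5  [load 450/475]
  300 → disc 6 (new)  [load 300/475]
  100 → disc 2  [load 475/475]
  150 → disc 6  [load 450/475]
6 discs opened.

6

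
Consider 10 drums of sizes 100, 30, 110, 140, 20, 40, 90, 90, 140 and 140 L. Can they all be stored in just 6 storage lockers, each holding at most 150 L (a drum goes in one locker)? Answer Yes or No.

No

Total = 900 L; ⌈900/150⌉ = 6.
7 drums each exceed half the capacity and cannot share a locker, forcing at least 7 storage lockers.
At least 7 storage lockers are required, but only 6 are allowed.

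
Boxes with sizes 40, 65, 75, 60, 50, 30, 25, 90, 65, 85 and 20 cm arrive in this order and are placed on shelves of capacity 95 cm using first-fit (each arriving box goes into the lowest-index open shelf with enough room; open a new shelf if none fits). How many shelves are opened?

  40 → shelf 1 (new)  [load 40/95]
  65 → shelf 2 (new)  [load 65/95]
  75 → shelf 3 (new)  [load 75/95]
  60 → shelf 4 (new)  [load 60/95]
  50 → shelf 1  [load 90/95]
  30 → shelf 2  [load 95/95]
  25 → shelf 4  [load 85/95]
  90 → shelf 5 (new)  [load 90/95]
  65 → shelf 6 (new)  [load 65/95]
  85 → shelf 7 (new)  [load 85/95]
  20 → shelf 3  [load 95/95]
7 shelves opened.

7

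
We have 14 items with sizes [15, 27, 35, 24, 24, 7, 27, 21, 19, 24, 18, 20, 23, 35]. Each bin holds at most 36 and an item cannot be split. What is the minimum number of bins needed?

Total = 35 + 35 + 27 + 27 + 24 + 24 + 24 + 23 + 21 + 20 + 19 + 18 + 15 + 7 = 319.
Lower bound: ⌈319/36⌉ = 9 bins.
Also, 11 items each exceed 18, and no two of those can share a bin, so at least 11 bins are needed.
A packing using 12 bins:
  bin 1: 35 = 35
  bin 2: 35 = 35
  bin 3: 27 + 7 = 34
  bin 4: 27 = 27
  bin 5: 24 = 24
  bin 6: 24 = 24
  bin 7: 24 = 24
  bin 8: 23 = 23
  bin 9: 21 + 15 = 36
  bin 10: 20 = 20
  bin 11: 19 = 19
  bin 12: 18 = 18
No arrangement into 11 bins stays within capacity, so 12 is optimal.

12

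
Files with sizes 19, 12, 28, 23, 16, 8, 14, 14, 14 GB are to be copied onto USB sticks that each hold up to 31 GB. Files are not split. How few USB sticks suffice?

Total = 28 + 23 + 19 + 16 + 14 + 14 + 14 + 12 + 8 = 148 GB.
Lower bound: ⌈148/31⌉ = 5 USB sticks.
A packing using 5 USB sticks:
  USB stick 1: 28 = 28
  USB stick 2: 23 + 8 = 31
  USB stick 3: 19 + 12 = 31
  USB stick 4: 16 + 14 = 30
  USB stick 5: 14 + 14 = 28
This matches the lower bound, so 5 is optimal.

5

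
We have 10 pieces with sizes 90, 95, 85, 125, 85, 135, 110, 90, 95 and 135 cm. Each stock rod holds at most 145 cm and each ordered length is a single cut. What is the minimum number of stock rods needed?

Total = 135 + 135 + 125 + 110 + 95 + 95 + 90 + 90 + 85 + 85 = 1045 cm.
Lower bound: ⌈1045/145⌉ = 8 stock rods.
Also, 10 pieces each exceed 145/2 cm, and no two of those can share a stock rod, so at least 10 stock rods are needed.
A packing using 10 stock rods:
  stock rod 1: 135 = 135
  stock rod 2: 135 = 135
  stock rod 3: 125 = 125
  stock rod 4: 110 = 110
  stock rod 5: 95 = 95
  stock rod 6: 95 = 95
  stock rod 7: 90 = 90
  stock rod 8: 90 = 90
  stock rod 9: 85 = 85
  stock rod 10: 85 = 85
This matches the lower bound, so 10 is optimal.

10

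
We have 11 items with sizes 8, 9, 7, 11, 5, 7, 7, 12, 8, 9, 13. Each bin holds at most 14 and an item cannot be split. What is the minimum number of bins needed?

9

Total = 13 + 12 + 11 + 9 + 9 + 8 + 8 + 7 + 7 + 7 + 5 = 96.
Lower bound: ⌈96/14⌉ = 7 bins.
A packing using 9 bins:
  bin 1: 13 = 13
  bin 2: 12 = 12
  bin 3: 11 = 11
  bin 4: 9 + 5 = 14
  bin 5: 9 = 9
  bin 6: 8 = 8
  bin 7: 8 = 8
  bin 8: 7 + 7 = 14
  bin 9: 7 = 7
No arrangement into 8 bins stays within capacity, so 9 is optimal.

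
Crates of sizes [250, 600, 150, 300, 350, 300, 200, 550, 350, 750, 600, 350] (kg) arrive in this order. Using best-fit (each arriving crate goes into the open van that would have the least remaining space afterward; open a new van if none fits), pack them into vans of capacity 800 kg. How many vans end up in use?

7

  250 → van 1 (new)  [load 250/800]
  600 → van 2 (new)  [load 600/800]
  150 → van 2  [load 750/800]
  300 → van 1  [load 550/800]
  350 → van 3 (new)  [load 350/800]
  300 → van 3  [load 650/800]
  200 → van 1  [load 750/800]
  550 → van 4 (new)  [load 550/800]
  350 → van 5 (new)  [load 350/800]
  750 → van 6 (new)  [load 750/800]
  600 → van 7 (new)  [load 600/800]
  350 → van 5  [load 700/800]
7 vans opened.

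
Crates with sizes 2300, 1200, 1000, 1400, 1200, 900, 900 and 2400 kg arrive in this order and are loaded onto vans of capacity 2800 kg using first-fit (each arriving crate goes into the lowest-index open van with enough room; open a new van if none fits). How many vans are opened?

  2300 → van 1 (new)  [load 2300/2800]
  1200 → van 2 (new)  [load 1200/2800]
  1000 → van 2  [load 2200/2800]
  1400 → van 3 (new)  [load 1400/2800]
  1200 → van 3  [load 2600/2800]
  900 → van 4 (new)  [load 900/2800]
  900 → van 4  [load 1800/2800]
  2400 → van 5 (new)  [load 2400/2800]
5 vans opened.

5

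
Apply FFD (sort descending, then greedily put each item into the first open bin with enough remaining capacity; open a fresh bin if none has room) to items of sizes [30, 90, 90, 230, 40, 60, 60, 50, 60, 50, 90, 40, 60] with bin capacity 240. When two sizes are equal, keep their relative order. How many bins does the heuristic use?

Sorted descending: 230, 90, 90, 90, 60, 60, 60, 60, 50, 50, 40, 40, 30.
  230 → bin 1 (new)  [load 230/240]
  90 → bin 2 (new)  [load 90/240]
  90 → bin 2  [load 180/240]
  90 → bin 3 (new)  [load 90/240]
  60 → bin 2  [load 240/240]
  60 → bin 3  [load 150/240]
  60 → bin 3  [load 210/240]
  60 → bin 4 (new)  [load 60/240]
  50 → bin 4  [load 110/240]
  50 → bin 4  [load 160/240]
  40 → bin 4  [load 200/240]
  40 → bin 4  [load 240/240]
  30 → bin 3  [load 240/240]
4 bins opened.

4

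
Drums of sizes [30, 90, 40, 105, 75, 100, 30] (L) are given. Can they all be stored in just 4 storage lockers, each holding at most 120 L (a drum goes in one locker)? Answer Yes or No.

Total = 470 L; ⌈470/120⌉ = 4.
The bound of 4 does not rule out 4, but exhaustive search shows no assignment into 4 storage lockers of capacity 120 L exists — the minimum is 5.

No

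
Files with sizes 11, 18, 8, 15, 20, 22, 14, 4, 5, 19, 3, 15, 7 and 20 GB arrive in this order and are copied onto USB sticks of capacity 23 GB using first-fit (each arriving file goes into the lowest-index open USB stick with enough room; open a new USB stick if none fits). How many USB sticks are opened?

9

  11 → USB stick 1 (new)  [load 11/23]
  18 → USB stick 2 (new)  [load 18/23]
  8 → USB stick 1  [load 19/23]
  15 → USB stick 3 (new)  [load 15/23]
  20 → USB stick 4 (new)  [load 20/23]
  22 → USB stick 5 (new)  [load 22/23]
  14 → USB stick 6 (new)  [load 14/23]
  4 → USB stick 1  [load 23/23]
  5 → USB stick 2  [load 23/23]
  19 → USB stick 7 (new)  [load 19/23]
  3 → USB stick 3  [load 18/23]
  15 → USB stick 8 (new)  [load 15/23]
  7 → USB stick 6  [load 21/23]
  20 → USB stick 9 (new)  [load 20/23]
9 USB sticks opened.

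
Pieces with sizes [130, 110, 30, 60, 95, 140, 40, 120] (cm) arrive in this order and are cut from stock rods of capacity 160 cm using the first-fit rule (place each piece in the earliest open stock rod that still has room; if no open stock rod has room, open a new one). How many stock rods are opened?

5

  130 → stock rod 1 (new)  [load 130/160]
  110 → stock rod 2 (new)  [load 110/160]
  30 → stock rod 1  [load 160/160]
  60 → stock rod 3 (new)  [load 60/160]
  95 → stock rod 3  [load 155/160]
  140 → stock rod 4 (new)  [load 140/160]
  40 → stock rod 2  [load 150/160]
  120 → stock rod 5 (new)  [load 120/160]
5 stock rods opened.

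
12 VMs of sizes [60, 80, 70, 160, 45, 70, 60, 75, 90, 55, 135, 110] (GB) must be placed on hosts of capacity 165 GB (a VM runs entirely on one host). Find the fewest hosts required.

Total = 160 + 135 + 110 + 90 + 80 + 75 + 70 + 70 + 60 + 60 + 55 + 45 = 1010 GB.
Lower bound: ⌈1010/165⌉ = 7 hosts.
A packing using 7 hosts:
  host 1: 160 = 160
  host 2: 135 = 135
  host 3: 110 + 55 = 165
  host 4: 90 + 75 = 165
  host 5: 80 + 70 = 150
  host 6: 70 + 60 = 130
  host 7: 60 + 45 = 105
This matches the lower bound, so 7 is optimal.

7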